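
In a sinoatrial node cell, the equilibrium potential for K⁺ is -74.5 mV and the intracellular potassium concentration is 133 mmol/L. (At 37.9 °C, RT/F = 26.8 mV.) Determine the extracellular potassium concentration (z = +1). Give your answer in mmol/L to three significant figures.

8.25 mmol/L

Nernst: E = (26.8/1) · ln([out]/[in]), so ln([out]/[in]) = -74.5 × 1 / 26.8 = -2.7799.
[out]/[in] = e^(-2.7799) = 0.06205.
[out] = 0.06205 × 133 = 8.252 mmol/L.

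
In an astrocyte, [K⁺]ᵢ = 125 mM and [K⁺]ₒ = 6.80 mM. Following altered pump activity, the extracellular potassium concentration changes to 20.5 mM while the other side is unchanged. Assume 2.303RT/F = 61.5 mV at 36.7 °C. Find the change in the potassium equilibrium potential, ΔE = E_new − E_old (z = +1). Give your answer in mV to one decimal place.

29.5 mV

E_old = (61.5/1)·log₁₀(6.80/125) = -77.76 mV
E_new = (61.5/1)·log₁₀(20.5/125) = -48.29 mV
ΔE = -48.29 − (-77.76) = 29.47 mV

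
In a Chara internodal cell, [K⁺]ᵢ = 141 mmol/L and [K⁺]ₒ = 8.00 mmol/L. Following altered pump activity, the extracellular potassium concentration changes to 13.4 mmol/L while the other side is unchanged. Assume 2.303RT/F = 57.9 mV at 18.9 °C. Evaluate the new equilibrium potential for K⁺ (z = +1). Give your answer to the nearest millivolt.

-59 mV

After the shift: [K⁺]_out = 13.4, [K⁺]_in = 141 mmol/L.
E_new = (57.9/1)·log₁₀(13.4/141) = 57.90 · (-1.0221) = -59.18 mV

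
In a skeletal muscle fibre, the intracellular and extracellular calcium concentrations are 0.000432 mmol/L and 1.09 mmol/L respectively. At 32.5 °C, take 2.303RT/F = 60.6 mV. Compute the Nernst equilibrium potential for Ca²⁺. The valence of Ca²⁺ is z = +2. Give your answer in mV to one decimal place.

103.1 mV

E = (60.6/z) · log₁₀([Ca²⁺]_out/[Ca²⁺]_in) with z = +2.
= (60.6/2) · log₁₀(1.09/0.000432) = 30.30 · log₁₀(2523)
= 30.30 · (3.4019) = 103.08 mV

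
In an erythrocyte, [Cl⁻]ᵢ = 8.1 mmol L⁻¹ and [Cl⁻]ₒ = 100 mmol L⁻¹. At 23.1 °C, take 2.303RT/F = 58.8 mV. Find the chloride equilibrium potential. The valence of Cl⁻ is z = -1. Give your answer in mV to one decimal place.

-64.2 mV

E = (58.8/z) · log₁₀([Cl⁻]_out/[Cl⁻]_in) with z = -1.
For an anion, dividing by z = -1 reverses the sign.
= (58.8/-1) · log₁₀(100/8.1) = -58.80 · log₁₀(12.35)
= -58.80 · (1.0915) = -64.18 mV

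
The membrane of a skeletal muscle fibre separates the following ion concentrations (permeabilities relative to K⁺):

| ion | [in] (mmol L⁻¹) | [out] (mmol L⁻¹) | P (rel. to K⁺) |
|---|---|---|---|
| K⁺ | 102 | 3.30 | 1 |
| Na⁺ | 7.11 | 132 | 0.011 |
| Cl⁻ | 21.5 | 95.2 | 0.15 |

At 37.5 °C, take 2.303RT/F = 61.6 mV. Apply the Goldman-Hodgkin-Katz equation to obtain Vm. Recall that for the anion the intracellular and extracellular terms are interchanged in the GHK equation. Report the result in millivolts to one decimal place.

-71.7 mV

Vm = 61.6 · log₁₀[(Σ P·[cation]ₒ + Σ P·[anion]ᵢ) / (Σ P·[cation]ᵢ + Σ P·[anion]ₒ)]
Numerator = 1×3.30 + 0.011×132 + 0.15×21.5 = 7.977
Denominator = 1×102 + 0.011×7.11 + 0.15×95.2 = 116.4
Vm = 61.6 · log₁₀(0.068556) = 61.6 × (-1.1640) = -71.70 mV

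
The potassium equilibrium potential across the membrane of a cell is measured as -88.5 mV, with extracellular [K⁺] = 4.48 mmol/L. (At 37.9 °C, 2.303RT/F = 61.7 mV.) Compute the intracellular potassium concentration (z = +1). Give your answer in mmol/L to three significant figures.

Nernst: E = (61.7/1) · log₁₀([out]/[in]), so log₁₀([out]/[in]) = -88.5 × 1 / 61.7 = -1.4344.
[out]/[in] = 10^(-1.4344) = 0.03678.
[in] = 4.48 / 0.03678 = 121.8 mmol/L.

122 mmol/L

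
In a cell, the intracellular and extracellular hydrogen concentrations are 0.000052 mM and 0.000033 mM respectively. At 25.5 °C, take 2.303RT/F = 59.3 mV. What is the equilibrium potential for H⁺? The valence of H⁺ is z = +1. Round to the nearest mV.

E = (59.3/z) · log₁₀([H⁺]_out/[H⁺]_in) with z = +1.
= (59.3/1) · log₁₀(0.000033/0.000052) = 59.30 · log₁₀(0.6346)
= 59.30 · (-0.1975) = -11.71 mV

-12 mV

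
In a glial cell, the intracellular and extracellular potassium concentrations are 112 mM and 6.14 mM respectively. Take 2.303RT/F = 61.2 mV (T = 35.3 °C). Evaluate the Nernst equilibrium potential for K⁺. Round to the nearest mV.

-77 mV

E = (61.2/z) · log₁₀([K⁺]_out/[K⁺]_in) with z = +1.
= (61.2/1) · log₁₀(6.14/112) = 61.20 · log₁₀(0.05482)
= 61.20 · (-1.2610) = -77.18 mV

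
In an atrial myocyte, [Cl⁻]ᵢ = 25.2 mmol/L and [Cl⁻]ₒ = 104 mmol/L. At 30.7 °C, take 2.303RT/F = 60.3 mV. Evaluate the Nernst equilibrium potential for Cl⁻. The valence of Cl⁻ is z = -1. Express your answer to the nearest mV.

E = (60.3/z) · log₁₀([Cl⁻]_out/[Cl⁻]_in) with z = -1.
For an anion, dividing by z = -1 reverses the sign.
= (60.3/-1) · log₁₀(104/25.2) = -60.30 · log₁₀(4.127)
= -60.30 · (0.6156) = -37.12 mV

-37 mV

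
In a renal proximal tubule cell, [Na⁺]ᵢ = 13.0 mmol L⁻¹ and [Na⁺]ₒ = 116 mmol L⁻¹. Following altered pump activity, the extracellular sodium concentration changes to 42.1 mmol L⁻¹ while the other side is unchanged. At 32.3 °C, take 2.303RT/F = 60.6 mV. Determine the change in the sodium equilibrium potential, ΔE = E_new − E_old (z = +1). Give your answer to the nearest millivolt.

-27 mV

E_old = (60.6/1)·log₁₀(116/13.0) = 57.60 mV
E_new = (60.6/1)·log₁₀(42.1/13.0) = 30.93 mV
ΔE = 30.93 − (57.60) = -26.67 mV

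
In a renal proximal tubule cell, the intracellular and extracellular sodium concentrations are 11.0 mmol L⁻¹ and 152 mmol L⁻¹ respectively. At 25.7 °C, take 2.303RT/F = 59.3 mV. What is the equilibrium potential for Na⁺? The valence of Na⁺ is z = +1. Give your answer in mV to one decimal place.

E = (59.3/z) · log₁₀([Na⁺]_out/[Na⁺]_in) with z = +1.
= (59.3/1) · log₁₀(152/11.0) = 59.30 · log₁₀(13.82)
= 59.30 · (1.1405) = 67.63 mV

67.6 mV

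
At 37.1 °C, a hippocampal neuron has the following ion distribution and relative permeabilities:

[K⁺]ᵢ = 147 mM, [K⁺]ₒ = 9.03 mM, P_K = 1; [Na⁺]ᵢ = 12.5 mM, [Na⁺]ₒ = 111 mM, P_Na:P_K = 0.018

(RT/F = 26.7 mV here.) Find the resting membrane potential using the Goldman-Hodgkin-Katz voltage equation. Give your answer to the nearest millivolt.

-69 mV

Vm = 26.7 · ln[(Σ P·[cation]ₒ + Σ P·[anion]ᵢ) / (Σ P·[cation]ᵢ + Σ P·[anion]ₒ)]
Numerator = 1×9.03 + 0.018×111 = 11.03
Denominator = 1×147 + 0.018×12.5 = 147.2
Vm = 26.7 · ln(0.074906) = 26.7 × (-2.5915) = -69.19 mV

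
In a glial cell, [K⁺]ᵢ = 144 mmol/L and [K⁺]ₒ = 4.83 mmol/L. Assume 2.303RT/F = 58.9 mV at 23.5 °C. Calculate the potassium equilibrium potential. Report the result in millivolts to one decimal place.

E = (58.9/z) · log₁₀([K⁺]_out/[K⁺]_in) with z = +1.
= (58.9/1) · log₁₀(4.83/144) = 58.90 · log₁₀(0.03354)
= 58.90 · (-1.4744) = -86.84 mV

-86.8 mV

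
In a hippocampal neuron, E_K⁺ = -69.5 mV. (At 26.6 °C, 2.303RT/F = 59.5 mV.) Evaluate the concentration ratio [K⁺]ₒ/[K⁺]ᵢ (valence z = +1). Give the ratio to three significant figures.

log₁₀([out]/[in]) = E·z/(59.5) = -69.5 × 1 / 59.5 = -1.1681
[out]/[in] = 10^(-1.1681) = 0.06791

0.0679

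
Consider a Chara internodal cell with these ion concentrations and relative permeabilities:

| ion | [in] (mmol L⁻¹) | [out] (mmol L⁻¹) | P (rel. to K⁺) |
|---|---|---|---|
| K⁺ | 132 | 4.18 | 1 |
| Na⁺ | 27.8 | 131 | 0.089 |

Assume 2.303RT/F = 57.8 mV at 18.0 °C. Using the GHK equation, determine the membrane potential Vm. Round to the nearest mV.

-54 mV

Vm = 57.8 · log₁₀[(Σ P·[cation]ₒ + Σ P·[anion]ᵢ) / (Σ P·[cation]ᵢ + Σ P·[anion]ₒ)]
Numerator = 1×4.18 + 0.089×131 = 15.84
Denominator = 1×132 + 0.089×27.8 = 134.5
Vm = 57.8 · log₁₀(0.11778) = 57.8 × (-0.9289) = -53.69 mV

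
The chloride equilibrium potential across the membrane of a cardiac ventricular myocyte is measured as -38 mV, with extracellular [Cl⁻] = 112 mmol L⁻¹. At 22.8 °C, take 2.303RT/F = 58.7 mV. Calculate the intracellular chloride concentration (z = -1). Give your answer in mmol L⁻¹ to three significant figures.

Nernst: E = (58.7/-1) · log₁₀([out]/[in]), so log₁₀([out]/[in]) = -38.0 × -1 / 58.7 = 0.6474.
[out]/[in] = 10^(0.6474) = 4.44.
[in] = 112 / 4.44 = 25.23 mmol L⁻¹.

25.2 mmol L⁻¹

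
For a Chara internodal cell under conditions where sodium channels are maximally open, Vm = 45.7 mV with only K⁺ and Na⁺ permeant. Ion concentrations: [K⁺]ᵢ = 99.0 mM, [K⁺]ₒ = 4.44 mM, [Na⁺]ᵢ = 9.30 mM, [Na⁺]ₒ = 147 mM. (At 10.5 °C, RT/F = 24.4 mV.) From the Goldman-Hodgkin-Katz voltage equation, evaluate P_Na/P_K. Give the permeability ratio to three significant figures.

7.40

Let α = P_Na/P_K. GHK: Vm = 24.4·ln[(Kₒ + α·Naₒ)/(Kᵢ + α·Naᵢ)].
e^(Vm/24.4) = e^(45.7/24.4) = 6.5075
So 6.5075·(Kᵢ + α·Naᵢ) = Kₒ + α·Naₒ → α = (6.5075·99.0 − 4.44) / (147.0 − 6.5075·9.3)
α = (644.2 − 4.44) / (147.0 − 60.52) = 639.8/86.48 = 7.398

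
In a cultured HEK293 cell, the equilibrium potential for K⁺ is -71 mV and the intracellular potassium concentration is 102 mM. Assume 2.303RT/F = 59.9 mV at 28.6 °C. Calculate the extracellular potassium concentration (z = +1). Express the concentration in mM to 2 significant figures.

Nernst: E = (59.9/1) · log₁₀([out]/[in]), so log₁₀([out]/[in]) = -71.0 × 1 / 59.9 = -1.1853.
[out]/[in] = 10^(-1.1853) = 0.06527.
[out] = 0.06527 × 102 = 6.657 mM.

6.7 mM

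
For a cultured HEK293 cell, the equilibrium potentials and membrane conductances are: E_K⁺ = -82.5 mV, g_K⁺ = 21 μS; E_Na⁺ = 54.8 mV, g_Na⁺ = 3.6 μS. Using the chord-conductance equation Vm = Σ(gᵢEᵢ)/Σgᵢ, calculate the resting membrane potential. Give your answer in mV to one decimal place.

-62.4 mV

Σ gᵢEᵢ = 21·(-82.5) + 3.6·(54.8) = -1535.22
Σ gᵢ = 21 + 3.6 = 24.6
Vm = -1535.22 / 24.6 = -62.41 mV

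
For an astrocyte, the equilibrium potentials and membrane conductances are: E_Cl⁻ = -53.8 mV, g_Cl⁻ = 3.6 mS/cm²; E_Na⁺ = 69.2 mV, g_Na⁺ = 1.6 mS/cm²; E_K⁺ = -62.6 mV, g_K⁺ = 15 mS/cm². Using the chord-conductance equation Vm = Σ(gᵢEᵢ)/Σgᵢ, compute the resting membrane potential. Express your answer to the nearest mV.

-51 mV

Σ gᵢEᵢ = 3.6·(-53.8) + 1.6·(69.2) + 15·(-62.6) = -1021.96
Σ gᵢ = 3.6 + 1.6 + 15 = 20.2
Vm = -1021.96 / 20.2 = -50.59 mV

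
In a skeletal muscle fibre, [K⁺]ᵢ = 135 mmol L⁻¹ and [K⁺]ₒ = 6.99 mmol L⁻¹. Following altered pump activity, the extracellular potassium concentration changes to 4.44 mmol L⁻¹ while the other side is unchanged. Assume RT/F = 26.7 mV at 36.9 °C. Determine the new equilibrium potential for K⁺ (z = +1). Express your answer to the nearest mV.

After the shift: [K⁺]_out = 4.44, [K⁺]_in = 135 mmol L⁻¹.
E_new = (26.7/1)·ln(4.44/135) = 26.70 · (-3.4146) = -91.17 mV

-91 mV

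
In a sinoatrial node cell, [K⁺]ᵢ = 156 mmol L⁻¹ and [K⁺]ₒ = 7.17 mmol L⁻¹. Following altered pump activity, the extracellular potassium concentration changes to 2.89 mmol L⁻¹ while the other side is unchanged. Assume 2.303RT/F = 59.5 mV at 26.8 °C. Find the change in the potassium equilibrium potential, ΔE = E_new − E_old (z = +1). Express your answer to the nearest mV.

E_old = (59.5/1)·log₁₀(7.17/156) = -79.59 mV
E_new = (59.5/1)·log₁₀(2.89/156) = -103.07 mV
ΔE = -103.07 − (-79.59) = -23.48 mV

-23 mV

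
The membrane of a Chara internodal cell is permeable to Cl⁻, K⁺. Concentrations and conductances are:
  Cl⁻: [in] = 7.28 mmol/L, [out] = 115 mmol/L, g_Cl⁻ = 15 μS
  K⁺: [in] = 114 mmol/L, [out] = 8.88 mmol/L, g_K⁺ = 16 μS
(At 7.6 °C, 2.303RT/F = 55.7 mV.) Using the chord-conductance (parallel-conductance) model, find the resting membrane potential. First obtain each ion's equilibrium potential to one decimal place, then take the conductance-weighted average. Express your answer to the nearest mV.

-64 mV

E_Cl⁻ = (55.7/-1)·log₁₀(115/7.28) = -66.8 mV
E_K⁺ = (55.7/1)·log₁₀(8.88/114) = -61.7 mV
Vm = (Σ gᵢEᵢ)/(Σ gᵢ) = (15·-66.8 + 16·-61.7) / (15 + 16)
= -1989.20 / 31 = -64.17 mV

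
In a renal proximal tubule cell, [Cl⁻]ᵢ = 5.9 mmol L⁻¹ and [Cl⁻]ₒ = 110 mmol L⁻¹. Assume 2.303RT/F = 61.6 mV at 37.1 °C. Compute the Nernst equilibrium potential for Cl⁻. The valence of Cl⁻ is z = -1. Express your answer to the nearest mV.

-78 mV

E = (61.6/z) · log₁₀([Cl⁻]_out/[Cl⁻]_in) with z = -1.
For an anion, dividing by z = -1 reverses the sign.
= (61.6/-1) · log₁₀(110/5.9) = -61.60 · log₁₀(18.64)
= -61.60 · (1.2705) = -78.27 mV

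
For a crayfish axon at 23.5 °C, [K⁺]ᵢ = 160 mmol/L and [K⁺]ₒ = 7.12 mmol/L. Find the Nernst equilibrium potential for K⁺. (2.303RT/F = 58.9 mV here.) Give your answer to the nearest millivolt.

-80 mV

E = (58.9/z) · log₁₀([K⁺]_out/[K⁺]_in) with z = +1.
= (58.9/1) · log₁₀(7.12/160) = 58.90 · log₁₀(0.0445)
= 58.90 · (-1.3516) = -79.61 mV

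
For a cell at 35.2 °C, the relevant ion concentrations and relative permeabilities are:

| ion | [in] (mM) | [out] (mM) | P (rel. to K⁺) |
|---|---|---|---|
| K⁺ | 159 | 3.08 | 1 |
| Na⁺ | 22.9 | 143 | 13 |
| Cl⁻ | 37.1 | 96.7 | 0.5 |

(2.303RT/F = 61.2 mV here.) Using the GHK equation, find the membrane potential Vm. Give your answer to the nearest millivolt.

35 mV

Vm = 61.2 · log₁₀[(Σ P·[cation]ₒ + Σ P·[anion]ᵢ) / (Σ P·[cation]ᵢ + Σ P·[anion]ₒ)]
Numerator = 1×3.08 + 13×143 + 0.5×37.1 = 1881
Denominator = 1×159 + 13×22.9 + 0.5×96.7 = 505.1
Vm = 61.2 · log₁₀(3.7237) = 61.2 × (0.5710) = 34.94 mV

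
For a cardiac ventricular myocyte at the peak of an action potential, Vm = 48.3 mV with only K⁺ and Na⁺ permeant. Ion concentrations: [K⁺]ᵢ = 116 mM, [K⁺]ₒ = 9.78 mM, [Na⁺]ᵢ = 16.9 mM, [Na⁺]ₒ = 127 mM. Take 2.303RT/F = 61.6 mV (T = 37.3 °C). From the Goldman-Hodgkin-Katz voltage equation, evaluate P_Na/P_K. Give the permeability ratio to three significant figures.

28.7

Let α = P_Na/P_K. GHK: Vm = 61.6·log₁₀[(Kₒ + α·Naₒ)/(Kᵢ + α·Naᵢ)].
10^(Vm/61.6) = 10^(48.3/61.6) = 6.0826
So 6.0826·(Kᵢ + α·Naᵢ) = Kₒ + α·Naₒ → α = (6.0826·116.0 − 9.78) / (127.0 − 6.0826·16.9)
α = (705.6 − 9.78) / (127.0 − 102.8) = 695.8/24.2 = 28.75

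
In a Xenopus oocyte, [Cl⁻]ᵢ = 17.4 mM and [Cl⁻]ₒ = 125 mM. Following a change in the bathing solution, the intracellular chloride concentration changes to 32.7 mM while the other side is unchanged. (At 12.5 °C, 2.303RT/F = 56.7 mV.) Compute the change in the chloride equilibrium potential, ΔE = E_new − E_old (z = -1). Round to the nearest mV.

E_old = (56.7/-1)·log₁₀(125/17.4) = -48.56 mV
E_new = (56.7/-1)·log₁₀(125/32.7) = -33.02 mV
ΔE = -33.02 − (-48.56) = 15.54 mV

16 mV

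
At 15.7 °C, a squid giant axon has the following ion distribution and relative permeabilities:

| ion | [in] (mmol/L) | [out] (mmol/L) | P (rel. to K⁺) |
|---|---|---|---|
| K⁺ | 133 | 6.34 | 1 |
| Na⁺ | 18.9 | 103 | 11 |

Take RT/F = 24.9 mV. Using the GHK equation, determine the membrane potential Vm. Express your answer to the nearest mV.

30 mV

Vm = 24.9 · ln[(Σ P·[cation]ₒ + Σ P·[anion]ᵢ) / (Σ P·[cation]ᵢ + Σ P·[anion]ₒ)]
Numerator = 1×6.34 + 11×103 = 1139
Denominator = 1×133 + 11×18.9 = 340.9
Vm = 24.9 · ln(3.3422) = 24.9 × (1.2066) = 30.04 mV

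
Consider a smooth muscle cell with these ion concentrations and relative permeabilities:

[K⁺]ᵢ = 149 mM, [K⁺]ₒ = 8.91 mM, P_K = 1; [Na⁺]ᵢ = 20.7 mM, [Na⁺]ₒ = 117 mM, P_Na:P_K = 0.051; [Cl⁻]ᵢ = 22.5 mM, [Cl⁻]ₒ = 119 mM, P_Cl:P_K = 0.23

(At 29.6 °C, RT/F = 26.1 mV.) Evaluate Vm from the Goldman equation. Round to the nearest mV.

Vm = 26.1 · ln[(Σ P·[cation]ₒ + Σ P·[anion]ᵢ) / (Σ P·[cation]ᵢ + Σ P·[anion]ₒ)]
Numerator = 1×8.91 + 0.051×117 + 0.23×22.5 = 20.05
Denominator = 1×149 + 0.051×20.7 + 0.23×119 = 177.4
Vm = 26.1 · ln(0.11302) = 26.1 × (-2.1802) = -56.90 mV

-57 mV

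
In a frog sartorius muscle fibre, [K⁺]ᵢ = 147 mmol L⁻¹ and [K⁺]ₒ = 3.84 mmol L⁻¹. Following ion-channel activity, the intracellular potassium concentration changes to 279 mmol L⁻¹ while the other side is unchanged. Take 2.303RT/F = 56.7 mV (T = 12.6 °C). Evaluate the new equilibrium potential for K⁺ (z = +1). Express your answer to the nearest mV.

After the shift: [K⁺]_out = 3.84, [K⁺]_in = 279 mmol L⁻¹.
E_new = (56.7/1)·log₁₀(3.84/279) = 56.70 · (-1.8613) = -105.53 mV

-106 mV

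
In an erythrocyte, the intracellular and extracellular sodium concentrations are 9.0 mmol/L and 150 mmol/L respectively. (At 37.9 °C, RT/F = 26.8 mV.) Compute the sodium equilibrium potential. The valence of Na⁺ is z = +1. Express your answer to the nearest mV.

E = (26.8/z) · ln([Na⁺]_out/[Na⁺]_in) with z = +1.
= (26.8/1) · ln(150/9.0) = 26.80 · ln(16.67)
= 26.80 · (2.8134) = 75.40 mV

75 mV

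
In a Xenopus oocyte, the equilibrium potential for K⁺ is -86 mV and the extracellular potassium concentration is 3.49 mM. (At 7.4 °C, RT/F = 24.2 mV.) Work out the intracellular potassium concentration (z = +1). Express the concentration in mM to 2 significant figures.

120 mM

Nernst: E = (24.2/1) · ln([out]/[in]), so ln([out]/[in]) = -86.0 × 1 / 24.2 = -3.5537.
[out]/[in] = e^(-3.5537) = 0.02862.
[in] = 3.49 / 0.02862 = 122 mM.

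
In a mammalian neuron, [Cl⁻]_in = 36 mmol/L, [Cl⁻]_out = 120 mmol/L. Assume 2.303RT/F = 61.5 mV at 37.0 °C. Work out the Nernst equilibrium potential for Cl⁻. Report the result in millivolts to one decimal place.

-32.2 mV

E = (61.5/z) · log₁₀([Cl⁻]_out/[Cl⁻]_in) with z = -1.
For an anion, dividing by z = -1 reverses the sign.
= (61.5/-1) · log₁₀(120/36) = -61.50 · log₁₀(3.333)
= -61.50 · (0.5229) = -32.16 mV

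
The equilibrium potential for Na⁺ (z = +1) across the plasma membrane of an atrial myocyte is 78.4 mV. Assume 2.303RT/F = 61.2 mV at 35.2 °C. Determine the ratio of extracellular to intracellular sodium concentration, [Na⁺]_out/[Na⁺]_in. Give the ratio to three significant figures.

log₁₀([out]/[in]) = E·z/(61.2) = 78.4 × 1 / 61.2 = 1.2810
[out]/[in] = 10^(1.2810) = 19.1

19.1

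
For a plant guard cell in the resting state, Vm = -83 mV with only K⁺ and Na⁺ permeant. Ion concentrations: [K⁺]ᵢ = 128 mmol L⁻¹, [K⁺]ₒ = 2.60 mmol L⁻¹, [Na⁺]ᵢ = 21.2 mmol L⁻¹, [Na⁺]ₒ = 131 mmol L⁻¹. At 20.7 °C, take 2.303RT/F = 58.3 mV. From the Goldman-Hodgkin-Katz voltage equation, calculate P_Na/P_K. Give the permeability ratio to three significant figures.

0.0171

Let α = P_Na/P_K. GHK: Vm = 58.3·log₁₀[(Kₒ + α·Naₒ)/(Kᵢ + α·Naᵢ)].
10^(Vm/58.3) = 10^(-83.0/58.3) = 0.037699
So 0.037699·(Kᵢ + α·Naᵢ) = Kₒ + α·Naₒ → α = (0.037699·128.0 − 2.6) / (131.0 − 0.037699·21.2)
α = (4.825 − 2.6) / (131.0 − 0.7992) = 2.225/130.2 = 0.01709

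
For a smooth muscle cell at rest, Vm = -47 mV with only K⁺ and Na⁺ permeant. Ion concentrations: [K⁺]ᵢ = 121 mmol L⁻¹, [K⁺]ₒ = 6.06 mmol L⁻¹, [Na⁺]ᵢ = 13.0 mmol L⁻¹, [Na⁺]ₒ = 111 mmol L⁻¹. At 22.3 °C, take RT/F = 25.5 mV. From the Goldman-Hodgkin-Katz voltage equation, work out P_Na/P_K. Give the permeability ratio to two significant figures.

Let α = P_Na/P_K. GHK: Vm = 25.5·ln[(Kₒ + α·Naₒ)/(Kᵢ + α·Naᵢ)].
e^(Vm/25.5) = e^(-47.0/25.5) = 0.15832
So 0.15832·(Kᵢ + α·Naᵢ) = Kₒ + α·Naₒ → α = (0.15832·121.0 − 6.06) / (111.0 − 0.15832·13.0)
α = (19.16 − 6.06) / (111.0 − 2.058) = 13.1/108.9 = 0.1202

0.12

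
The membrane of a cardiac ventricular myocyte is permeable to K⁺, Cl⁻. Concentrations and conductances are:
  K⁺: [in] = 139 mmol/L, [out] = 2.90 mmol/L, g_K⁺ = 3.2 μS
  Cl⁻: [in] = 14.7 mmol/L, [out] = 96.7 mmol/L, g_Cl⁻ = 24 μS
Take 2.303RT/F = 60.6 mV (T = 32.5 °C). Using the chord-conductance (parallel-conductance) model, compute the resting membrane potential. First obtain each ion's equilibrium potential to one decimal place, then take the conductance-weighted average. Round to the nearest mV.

-56 mV

E_K⁺ = (60.6/1)·log₁₀(2.90/139) = -101.8 mV
E_Cl⁻ = (60.6/-1)·log₁₀(96.7/14.7) = -49.6 mV
Vm = (Σ gᵢEᵢ)/(Σ gᵢ) = (3.2·-101.8 + 24·-49.6) / (3.2 + 24)
= -1516.16 / 27.2 = -55.74 mV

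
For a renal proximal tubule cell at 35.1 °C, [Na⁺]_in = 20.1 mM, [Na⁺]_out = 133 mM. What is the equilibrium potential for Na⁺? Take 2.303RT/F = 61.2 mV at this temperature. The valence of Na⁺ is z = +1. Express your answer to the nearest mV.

50 mV

E = (61.2/z) · log₁₀([Na⁺]_out/[Na⁺]_in) with z = +1.
= (61.2/1) · log₁₀(133/20.1) = 61.20 · log₁₀(6.617)
= 61.20 · (0.8207) = 50.22 mV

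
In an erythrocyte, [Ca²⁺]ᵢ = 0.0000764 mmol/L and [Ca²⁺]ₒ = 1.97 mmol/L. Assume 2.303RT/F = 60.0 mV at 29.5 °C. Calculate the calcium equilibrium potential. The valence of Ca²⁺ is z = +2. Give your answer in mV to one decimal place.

E = (60.0/z) · log₁₀([Ca²⁺]_out/[Ca²⁺]_in) with z = +2.
= (60.0/2) · log₁₀(1.97/0.0000764) = 30.00 · log₁₀(2.579e+04)
= 30.00 · (4.4114) = 132.34 mV

132.3 mV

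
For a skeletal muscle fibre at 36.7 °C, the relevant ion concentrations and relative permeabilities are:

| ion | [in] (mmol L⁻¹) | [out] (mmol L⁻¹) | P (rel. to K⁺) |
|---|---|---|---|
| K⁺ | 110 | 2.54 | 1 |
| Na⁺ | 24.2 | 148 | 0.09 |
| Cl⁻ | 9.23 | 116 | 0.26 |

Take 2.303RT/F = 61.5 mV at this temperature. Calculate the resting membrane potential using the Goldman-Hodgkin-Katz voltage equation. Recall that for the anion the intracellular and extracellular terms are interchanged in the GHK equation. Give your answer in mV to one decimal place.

-54.8 mV

Vm = 61.5 · log₁₀[(Σ P·[cation]ₒ + Σ P·[anion]ᵢ) / (Σ P·[cation]ᵢ + Σ P·[anion]ₒ)]
Numerator = 1×2.54 + 0.09×148 + 0.26×9.23 = 18.26
Denominator = 1×110 + 0.09×24.2 + 0.26×116 = 142.3
Vm = 61.5 · log₁₀(0.12828) = 61.5 × (-0.8918) = -54.85 mV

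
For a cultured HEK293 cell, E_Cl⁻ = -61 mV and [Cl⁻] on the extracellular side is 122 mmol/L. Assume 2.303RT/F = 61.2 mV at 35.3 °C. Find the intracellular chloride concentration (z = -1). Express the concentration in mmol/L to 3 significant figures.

12.3 mmol/L

Nernst: E = (61.2/-1) · log₁₀([out]/[in]), so log₁₀([out]/[in]) = -61.0 × -1 / 61.2 = 0.9967.
[out]/[in] = 10^(0.9967) = 9.925.
[in] = 122 / 9.925 = 12.29 mmol/L.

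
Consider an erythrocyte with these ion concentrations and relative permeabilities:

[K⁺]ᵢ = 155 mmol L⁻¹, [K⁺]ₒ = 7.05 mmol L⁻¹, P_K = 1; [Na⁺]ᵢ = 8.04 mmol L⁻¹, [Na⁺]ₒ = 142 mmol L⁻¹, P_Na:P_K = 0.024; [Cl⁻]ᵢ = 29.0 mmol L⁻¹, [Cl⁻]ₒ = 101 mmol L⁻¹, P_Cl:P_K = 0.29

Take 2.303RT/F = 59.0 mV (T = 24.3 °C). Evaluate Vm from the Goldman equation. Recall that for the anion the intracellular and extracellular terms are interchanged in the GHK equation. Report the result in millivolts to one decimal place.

-58.4 mV

Vm = 59.0 · log₁₀[(Σ P·[cation]ₒ + Σ P·[anion]ᵢ) / (Σ P·[cation]ᵢ + Σ P·[anion]ₒ)]
Numerator = 1×7.05 + 0.024×142 + 0.29×29.0 = 18.87
Denominator = 1×155 + 0.024×8.04 + 0.29×101 = 184.5
Vm = 59.0 · log₁₀(0.10228) = 59.0 × (-0.9902) = -58.42 mV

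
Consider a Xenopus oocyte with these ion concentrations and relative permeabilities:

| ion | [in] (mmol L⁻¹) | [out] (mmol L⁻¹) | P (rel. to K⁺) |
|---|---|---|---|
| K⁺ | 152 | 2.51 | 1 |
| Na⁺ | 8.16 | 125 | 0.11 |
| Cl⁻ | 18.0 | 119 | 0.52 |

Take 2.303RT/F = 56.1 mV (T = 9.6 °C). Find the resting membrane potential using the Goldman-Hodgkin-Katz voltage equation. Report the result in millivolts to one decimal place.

-51.8 mV

Vm = 56.1 · log₁₀[(Σ P·[cation]ₒ + Σ P·[anion]ᵢ) / (Σ P·[cation]ᵢ + Σ P·[anion]ₒ)]
Numerator = 1×2.51 + 0.11×125 + 0.52×18.0 = 25.62
Denominator = 1×152 + 0.11×8.16 + 0.52×119 = 214.8
Vm = 56.1 · log₁₀(0.11929) = 56.1 × (-0.9234) = -51.80 mV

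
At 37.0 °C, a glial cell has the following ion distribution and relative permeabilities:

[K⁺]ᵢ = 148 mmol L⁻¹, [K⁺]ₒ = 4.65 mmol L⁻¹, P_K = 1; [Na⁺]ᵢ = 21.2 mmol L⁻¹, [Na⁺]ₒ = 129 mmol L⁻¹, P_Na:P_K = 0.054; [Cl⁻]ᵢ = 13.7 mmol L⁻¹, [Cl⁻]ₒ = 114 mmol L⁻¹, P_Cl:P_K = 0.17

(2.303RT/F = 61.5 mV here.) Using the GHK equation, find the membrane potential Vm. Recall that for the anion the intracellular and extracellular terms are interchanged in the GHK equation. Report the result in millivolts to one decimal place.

Vm = 61.5 · log₁₀[(Σ P·[cation]ₒ + Σ P·[anion]ᵢ) / (Σ P·[cation]ᵢ + Σ P·[anion]ₒ)]
Numerator = 1×4.65 + 0.054×129 + 0.17×13.7 = 13.95
Denominator = 1×148 + 0.054×21.2 + 0.17×114 = 168.5
Vm = 61.5 · log₁₀(0.082747) = 61.5 × (-1.0822) = -66.56 mV

-66.6 mV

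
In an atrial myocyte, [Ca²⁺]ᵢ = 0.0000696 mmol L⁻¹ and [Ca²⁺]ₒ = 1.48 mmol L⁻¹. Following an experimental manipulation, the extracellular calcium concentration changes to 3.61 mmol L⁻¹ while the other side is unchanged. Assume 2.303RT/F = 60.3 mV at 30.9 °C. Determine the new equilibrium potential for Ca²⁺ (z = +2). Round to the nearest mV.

142 mV

After the shift: [Ca²⁺]_out = 3.61, [Ca²⁺]_in = 0.0000696 mmol L⁻¹.
E_new = (60.3/2)·log₁₀(3.61/0.0000696) = 30.15 · (4.7149) = 142.15 mV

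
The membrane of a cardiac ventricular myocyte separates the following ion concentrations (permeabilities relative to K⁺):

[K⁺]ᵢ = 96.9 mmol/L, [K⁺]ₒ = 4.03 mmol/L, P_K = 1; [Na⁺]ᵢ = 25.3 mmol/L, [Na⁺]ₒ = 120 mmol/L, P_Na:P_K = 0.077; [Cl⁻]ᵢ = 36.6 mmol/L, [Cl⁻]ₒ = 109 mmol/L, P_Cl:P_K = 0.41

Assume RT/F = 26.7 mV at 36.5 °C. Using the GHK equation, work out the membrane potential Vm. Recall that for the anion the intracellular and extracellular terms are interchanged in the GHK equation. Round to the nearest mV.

-43 mV

Vm = 26.7 · ln[(Σ P·[cation]ₒ + Σ P·[anion]ᵢ) / (Σ P·[cation]ᵢ + Σ P·[anion]ₒ)]
Numerator = 1×4.03 + 0.077×120 + 0.41×36.6 = 28.28
Denominator = 1×96.9 + 0.077×25.3 + 0.41×109 = 143.5
Vm = 26.7 · ln(0.19699) = 26.7 × (-1.6246) = -43.38 mV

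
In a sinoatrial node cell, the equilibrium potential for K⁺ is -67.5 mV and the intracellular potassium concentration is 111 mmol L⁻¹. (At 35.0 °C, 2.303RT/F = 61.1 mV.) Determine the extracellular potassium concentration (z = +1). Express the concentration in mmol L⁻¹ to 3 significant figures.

8.72 mmol L⁻¹

Nernst: E = (61.1/1) · log₁₀([out]/[in]), so log₁₀([out]/[in]) = -67.5 × 1 / 61.1 = -1.1047.
[out]/[in] = 10^(-1.1047) = 0.07857.
[out] = 0.07857 × 111 = 8.721 mmol L⁻¹.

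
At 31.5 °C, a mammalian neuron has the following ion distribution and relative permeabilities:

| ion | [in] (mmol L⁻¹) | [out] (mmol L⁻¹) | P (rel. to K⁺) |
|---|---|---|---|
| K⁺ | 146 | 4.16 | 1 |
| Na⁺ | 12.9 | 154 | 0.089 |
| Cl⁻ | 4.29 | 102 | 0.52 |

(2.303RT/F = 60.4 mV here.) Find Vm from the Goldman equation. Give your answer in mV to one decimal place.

-60.3 mV

Vm = 60.4 · log₁₀[(Σ P·[cation]ₒ + Σ P·[anion]ᵢ) / (Σ P·[cation]ᵢ + Σ P·[anion]ₒ)]
Numerator = 1×4.16 + 0.089×154 + 0.52×4.29 = 20.1
Denominator = 1×146 + 0.089×12.9 + 0.52×102 = 200.2
Vm = 60.4 · log₁₀(0.10039) = 60.4 × (-0.9983) = -60.30 mV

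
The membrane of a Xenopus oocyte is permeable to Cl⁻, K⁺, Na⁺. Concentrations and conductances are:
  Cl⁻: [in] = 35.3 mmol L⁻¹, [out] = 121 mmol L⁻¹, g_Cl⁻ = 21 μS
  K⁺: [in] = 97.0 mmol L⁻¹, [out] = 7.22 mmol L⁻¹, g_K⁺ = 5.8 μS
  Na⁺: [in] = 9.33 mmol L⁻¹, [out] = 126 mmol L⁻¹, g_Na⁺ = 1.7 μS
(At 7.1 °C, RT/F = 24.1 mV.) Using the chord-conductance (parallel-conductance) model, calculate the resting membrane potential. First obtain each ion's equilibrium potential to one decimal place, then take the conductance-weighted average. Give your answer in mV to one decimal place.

-30.9 mV

E_Cl⁻ = (24.1/-1)·ln(121/35.3) = -29.7 mV
E_K⁺ = (24.1/1)·ln(7.22/97.0) = -62.6 mV
E_Na⁺ = (24.1/1)·ln(126/9.33) = 62.7 mV
Vm = (Σ gᵢEᵢ)/(Σ gᵢ) = (21·-29.7 + 5.8·-62.6 + 1.7·62.7) / (21 + 5.8 + 1.7)
= -880.19 / 28.5 = -30.88 mV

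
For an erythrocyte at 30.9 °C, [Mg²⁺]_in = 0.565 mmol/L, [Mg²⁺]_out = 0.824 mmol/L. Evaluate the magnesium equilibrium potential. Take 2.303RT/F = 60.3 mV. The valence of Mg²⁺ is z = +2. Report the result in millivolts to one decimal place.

E = (60.3/z) · log₁₀([Mg²⁺]_out/[Mg²⁺]_in) with z = +2.
= (60.3/2) · log₁₀(0.824/0.565) = 30.15 · log₁₀(1.458)
= 30.15 · (0.1639) = 4.94 mV

4.9 mV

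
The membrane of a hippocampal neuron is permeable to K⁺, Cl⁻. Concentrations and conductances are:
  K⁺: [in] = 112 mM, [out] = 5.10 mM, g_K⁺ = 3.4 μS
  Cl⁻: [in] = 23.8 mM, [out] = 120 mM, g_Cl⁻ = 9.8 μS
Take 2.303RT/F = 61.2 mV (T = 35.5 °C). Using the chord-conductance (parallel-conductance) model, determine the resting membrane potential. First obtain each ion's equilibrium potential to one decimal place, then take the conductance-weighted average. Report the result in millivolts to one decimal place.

-53.1 mV

E_K⁺ = (61.2/1)·log₁₀(5.10/112) = -82.1 mV
E_Cl⁻ = (61.2/-1)·log₁₀(120/23.8) = -43.0 mV
Vm = (Σ gᵢEᵢ)/(Σ gᵢ) = (3.4·-82.1 + 9.8·-43.0) / (3.4 + 9.8)
= -700.54 / 13.2 = -53.07 mV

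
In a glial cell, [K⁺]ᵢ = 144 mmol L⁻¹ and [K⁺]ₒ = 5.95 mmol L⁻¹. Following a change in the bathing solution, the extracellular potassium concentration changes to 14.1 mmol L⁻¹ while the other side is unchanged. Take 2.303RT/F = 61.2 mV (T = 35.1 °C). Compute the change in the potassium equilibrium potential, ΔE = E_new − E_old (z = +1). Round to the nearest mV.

23 mV

E_old = (61.2/1)·log₁₀(5.95/144) = -84.69 mV
E_new = (61.2/1)·log₁₀(14.1/144) = -61.76 mV
ΔE = -61.76 − (-84.69) = 22.93 mV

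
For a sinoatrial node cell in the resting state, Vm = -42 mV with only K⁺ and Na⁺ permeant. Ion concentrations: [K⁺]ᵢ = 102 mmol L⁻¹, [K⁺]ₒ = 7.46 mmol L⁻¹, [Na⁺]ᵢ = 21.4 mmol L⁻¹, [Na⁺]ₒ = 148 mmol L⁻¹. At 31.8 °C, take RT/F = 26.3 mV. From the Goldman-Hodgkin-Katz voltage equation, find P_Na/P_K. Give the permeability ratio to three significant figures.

0.0919

Let α = P_Na/P_K. GHK: Vm = 26.3·ln[(Kₒ + α·Naₒ)/(Kᵢ + α·Naᵢ)].
e^(Vm/26.3) = e^(-42.0/26.3) = 0.20251
So 0.20251·(Kᵢ + α·Naᵢ) = Kₒ + α·Naₒ → α = (0.20251·102.0 − 7.46) / (148.0 − 0.20251·21.4)
α = (20.66 − 7.46) / (148.0 − 4.334) = 13.2/143.7 = 0.09185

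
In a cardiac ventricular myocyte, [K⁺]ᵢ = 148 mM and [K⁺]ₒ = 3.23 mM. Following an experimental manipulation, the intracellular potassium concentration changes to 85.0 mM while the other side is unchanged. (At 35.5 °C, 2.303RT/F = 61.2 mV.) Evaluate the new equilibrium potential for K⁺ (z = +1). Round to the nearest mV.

-87 mV

After the shift: [K⁺]_out = 3.23, [K⁺]_in = 85.0 mM.
E_new = (61.2/1)·log₁₀(3.23/85.0) = 61.20 · (-1.4202) = -86.92 mV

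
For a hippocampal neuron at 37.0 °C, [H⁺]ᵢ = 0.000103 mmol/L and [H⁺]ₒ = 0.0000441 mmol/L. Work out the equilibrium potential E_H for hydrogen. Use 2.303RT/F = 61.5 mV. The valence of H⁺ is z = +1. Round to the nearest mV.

E = (61.5/z) · log₁₀([H⁺]_out/[H⁺]_in) with z = +1.
= (61.5/1) · log₁₀(0.0000441/0.000103) = 61.50 · log₁₀(0.4282)
= 61.50 · (-0.3684) = -22.66 mV

-23 mV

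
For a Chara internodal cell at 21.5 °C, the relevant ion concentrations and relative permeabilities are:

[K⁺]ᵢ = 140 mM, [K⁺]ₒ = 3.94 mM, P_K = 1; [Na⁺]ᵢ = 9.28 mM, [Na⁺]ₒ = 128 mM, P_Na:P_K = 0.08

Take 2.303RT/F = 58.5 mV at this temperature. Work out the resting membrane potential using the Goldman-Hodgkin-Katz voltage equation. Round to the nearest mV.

-58 mV

Vm = 58.5 · log₁₀[(Σ P·[cation]ₒ + Σ P·[anion]ᵢ) / (Σ P·[cation]ᵢ + Σ P·[anion]ₒ)]
Numerator = 1×3.94 + 0.08×128 = 14.18
Denominator = 1×140 + 0.08×9.28 = 140.7
Vm = 58.5 · log₁₀(0.10075) = 58.5 × (-0.9967) = -58.31 mV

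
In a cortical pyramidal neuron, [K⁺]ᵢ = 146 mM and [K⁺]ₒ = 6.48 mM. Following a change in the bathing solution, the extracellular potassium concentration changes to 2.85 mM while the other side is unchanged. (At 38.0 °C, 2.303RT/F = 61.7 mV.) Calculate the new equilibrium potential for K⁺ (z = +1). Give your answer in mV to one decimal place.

After the shift: [K⁺]_out = 2.85, [K⁺]_in = 146 mM.
E_new = (61.7/1)·log₁₀(2.85/146) = 61.70 · (-1.7095) = -105.48 mV

-105.5 mV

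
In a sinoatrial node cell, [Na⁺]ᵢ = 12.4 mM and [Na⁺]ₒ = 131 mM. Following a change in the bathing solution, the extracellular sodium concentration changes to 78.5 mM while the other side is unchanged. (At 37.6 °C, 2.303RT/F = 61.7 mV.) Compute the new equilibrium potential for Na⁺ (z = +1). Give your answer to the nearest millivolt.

49 mV

After the shift: [Na⁺]_out = 78.5, [Na⁺]_in = 12.4 mM.
E_new = (61.7/1)·log₁₀(78.5/12.4) = 61.70 · (0.8014) = 49.45 mV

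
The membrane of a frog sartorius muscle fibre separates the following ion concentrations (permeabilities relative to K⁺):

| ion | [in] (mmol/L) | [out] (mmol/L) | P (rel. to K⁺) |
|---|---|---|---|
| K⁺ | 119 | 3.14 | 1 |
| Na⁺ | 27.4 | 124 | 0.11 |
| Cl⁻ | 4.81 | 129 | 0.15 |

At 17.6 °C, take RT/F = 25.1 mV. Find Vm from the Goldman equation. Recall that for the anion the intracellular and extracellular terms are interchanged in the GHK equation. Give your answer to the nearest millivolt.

-52 mV

Vm = 25.1 · ln[(Σ P·[cation]ₒ + Σ P·[anion]ᵢ) / (Σ P·[cation]ᵢ + Σ P·[anion]ₒ)]
Numerator = 1×3.14 + 0.11×124 + 0.15×4.81 = 17.5
Denominator = 1×119 + 0.11×27.4 + 0.15×129 = 141.4
Vm = 25.1 · ln(0.1238) = 25.1 × (-2.0891) = -52.44 mV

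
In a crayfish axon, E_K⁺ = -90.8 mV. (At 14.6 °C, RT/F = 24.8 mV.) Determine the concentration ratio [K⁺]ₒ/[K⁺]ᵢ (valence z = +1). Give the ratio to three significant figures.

ln([out]/[in]) = E·z/(24.8) = -90.8 × 1 / 24.8 = -3.6613
[out]/[in] = e^(-3.6613) = 0.0257

0.0257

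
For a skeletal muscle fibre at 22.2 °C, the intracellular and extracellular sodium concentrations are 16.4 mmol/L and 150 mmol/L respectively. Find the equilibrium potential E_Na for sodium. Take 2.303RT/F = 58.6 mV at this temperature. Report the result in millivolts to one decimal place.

56.3 mV

E = (58.6/z) · log₁₀([Na⁺]_out/[Na⁺]_in) with z = +1.
= (58.6/1) · log₁₀(150/16.4) = 58.60 · log₁₀(9.146)
= 58.60 · (0.9612) = 56.33 mV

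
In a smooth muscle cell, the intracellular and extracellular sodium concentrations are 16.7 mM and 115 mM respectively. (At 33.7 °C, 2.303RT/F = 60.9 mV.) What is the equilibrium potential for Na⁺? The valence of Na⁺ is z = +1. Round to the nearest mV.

51 mV

E = (60.9/z) · log₁₀([Na⁺]_out/[Na⁺]_in) with z = +1.
= (60.9/1) · log₁₀(115/16.7) = 60.90 · log₁₀(6.886)
= 60.90 · (0.8380) = 51.03 mV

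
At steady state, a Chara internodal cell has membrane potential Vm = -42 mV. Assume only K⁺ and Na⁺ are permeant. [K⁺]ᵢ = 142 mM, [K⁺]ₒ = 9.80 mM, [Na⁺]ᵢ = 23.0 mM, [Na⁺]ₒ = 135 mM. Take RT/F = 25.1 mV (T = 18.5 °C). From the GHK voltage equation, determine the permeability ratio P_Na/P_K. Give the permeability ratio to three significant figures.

0.129

Let α = P_Na/P_K. GHK: Vm = 25.1·ln[(Kₒ + α·Naₒ)/(Kᵢ + α·Naᵢ)].
e^(Vm/25.1) = e^(-42.0/25.1) = 0.18763
So 0.18763·(Kᵢ + α·Naᵢ) = Kₒ + α·Naₒ → α = (0.18763·142.0 − 9.8) / (135.0 − 0.18763·23.0)
α = (26.64 − 9.8) / (135.0 − 4.315) = 16.84/130.7 = 0.1289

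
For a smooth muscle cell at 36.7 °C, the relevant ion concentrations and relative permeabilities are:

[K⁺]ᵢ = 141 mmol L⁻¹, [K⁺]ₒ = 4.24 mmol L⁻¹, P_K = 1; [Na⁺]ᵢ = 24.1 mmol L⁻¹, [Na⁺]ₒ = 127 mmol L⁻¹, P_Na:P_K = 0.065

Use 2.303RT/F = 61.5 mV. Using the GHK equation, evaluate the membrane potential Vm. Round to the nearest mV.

-65 mV

Vm = 61.5 · log₁₀[(Σ P·[cation]ₒ + Σ P·[anion]ᵢ) / (Σ P·[cation]ᵢ + Σ P·[anion]ₒ)]
Numerator = 1×4.24 + 0.065×127 = 12.5
Denominator = 1×141 + 0.065×24.1 = 142.6
Vm = 61.5 · log₁₀(0.087643) = 61.5 × (-1.0573) = -65.02 mV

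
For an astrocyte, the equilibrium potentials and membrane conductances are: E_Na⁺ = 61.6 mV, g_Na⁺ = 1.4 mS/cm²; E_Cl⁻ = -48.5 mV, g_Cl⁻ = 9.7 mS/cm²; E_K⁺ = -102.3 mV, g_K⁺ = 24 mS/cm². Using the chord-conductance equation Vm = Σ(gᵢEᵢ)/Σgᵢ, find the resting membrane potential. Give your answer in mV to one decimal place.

-80.9 mV

Σ gᵢEᵢ = 1.4·(61.6) + 9.7·(-48.5) + 24·(-102.3) = -2839.41
Σ gᵢ = 1.4 + 9.7 + 24 = 35.1
Vm = -2839.41 / 35.1 = -80.89 mV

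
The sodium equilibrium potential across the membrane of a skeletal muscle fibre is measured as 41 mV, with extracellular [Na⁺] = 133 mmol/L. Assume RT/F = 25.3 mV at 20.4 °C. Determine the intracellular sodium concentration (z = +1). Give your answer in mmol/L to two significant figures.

Nernst: E = (25.3/1) · ln([out]/[in]), so ln([out]/[in]) = 41.0 × 1 / 25.3 = 1.6206.
[out]/[in] = e^(1.6206) = 5.056.
[in] = 133 / 5.056 = 26.31 mmol/L.

26 mmol/L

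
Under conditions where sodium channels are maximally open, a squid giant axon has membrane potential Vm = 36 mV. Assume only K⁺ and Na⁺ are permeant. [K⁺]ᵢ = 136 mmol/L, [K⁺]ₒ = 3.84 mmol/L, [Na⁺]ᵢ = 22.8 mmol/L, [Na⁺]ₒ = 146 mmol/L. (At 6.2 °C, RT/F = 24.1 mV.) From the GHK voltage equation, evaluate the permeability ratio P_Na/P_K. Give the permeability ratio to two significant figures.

14

Let α = P_Na/P_K. GHK: Vm = 24.1·ln[(Kₒ + α·Naₒ)/(Kᵢ + α·Naᵢ)].
e^(Vm/24.1) = e^(36.0/24.1) = 4.4539
So 4.4539·(Kᵢ + α·Naᵢ) = Kₒ + α·Naₒ → α = (4.4539·136.0 − 3.84) / (146.0 − 4.4539·22.8)
α = (605.7 − 3.84) / (146.0 − 101.5) = 601.9/44.45 = 13.54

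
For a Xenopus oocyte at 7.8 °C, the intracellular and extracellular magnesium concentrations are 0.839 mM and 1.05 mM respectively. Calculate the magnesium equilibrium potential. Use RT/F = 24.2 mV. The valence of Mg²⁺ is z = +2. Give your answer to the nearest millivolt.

E = (24.2/z) · ln([Mg²⁺]_out/[Mg²⁺]_in) with z = +2.
= (24.2/2) · ln(1.05/0.839) = 12.10 · ln(1.251)
= 12.10 · (0.2243) = 2.71 mV

3 mV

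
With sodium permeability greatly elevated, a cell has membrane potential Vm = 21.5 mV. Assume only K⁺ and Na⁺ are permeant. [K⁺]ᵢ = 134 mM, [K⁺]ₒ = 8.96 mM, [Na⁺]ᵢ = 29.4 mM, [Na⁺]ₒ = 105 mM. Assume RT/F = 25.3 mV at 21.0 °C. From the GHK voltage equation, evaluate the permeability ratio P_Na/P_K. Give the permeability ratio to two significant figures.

Let α = P_Na/P_K. GHK: Vm = 25.3·ln[(Kₒ + α·Naₒ)/(Kᵢ + α·Naᵢ)].
e^(Vm/25.3) = e^(21.5/25.3) = 2.3392
So 2.3392·(Kᵢ + α·Naᵢ) = Kₒ + α·Naₒ → α = (2.3392·134.0 − 8.96) / (105.0 − 2.3392·29.4)
α = (313.5 − 8.96) / (105.0 − 68.77) = 304.5/36.23 = 8.405

8.4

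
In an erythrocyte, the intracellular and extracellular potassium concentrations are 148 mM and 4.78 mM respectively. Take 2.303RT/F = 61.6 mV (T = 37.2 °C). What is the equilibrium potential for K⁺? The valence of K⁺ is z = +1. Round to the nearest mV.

E = (61.6/z) · log₁₀([K⁺]_out/[K⁺]_in) with z = +1.
= (61.6/1) · log₁₀(4.78/148) = 61.60 · log₁₀(0.0323)
= 61.60 · (-1.4908) = -91.84 mV

-92 mV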